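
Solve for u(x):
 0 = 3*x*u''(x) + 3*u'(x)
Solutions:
 u(x) = C1 + C2*log(x)


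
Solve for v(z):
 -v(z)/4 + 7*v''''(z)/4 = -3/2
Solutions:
 v(z) = C1*exp(-7^(3/4)*z/7) + C2*exp(7^(3/4)*z/7) + C3*sin(7^(3/4)*z/7) + C4*cos(7^(3/4)*z/7) + 6


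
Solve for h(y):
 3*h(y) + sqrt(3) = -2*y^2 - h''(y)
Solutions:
 h(y) = C1*sin(sqrt(3)*y) + C2*cos(sqrt(3)*y) - 2*y^2/3 - sqrt(3)/3 + 4/9


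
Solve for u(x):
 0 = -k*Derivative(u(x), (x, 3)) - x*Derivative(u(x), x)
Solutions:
 u(x) = C1 + Integral(C2*airyai(x*(-1/k)^(1/3)) + C3*airybi(x*(-1/k)^(1/3)), x)


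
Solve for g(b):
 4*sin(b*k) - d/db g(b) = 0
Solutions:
 g(b) = C1 - 4*cos(b*k)/k


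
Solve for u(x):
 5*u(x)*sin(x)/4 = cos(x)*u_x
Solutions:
 u(x) = C1/cos(x)^(5/4)


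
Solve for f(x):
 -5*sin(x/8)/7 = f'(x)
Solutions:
 f(x) = C1 + 40*cos(x/8)/7


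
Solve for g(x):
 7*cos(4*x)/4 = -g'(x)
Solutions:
 g(x) = C1 - 7*sin(4*x)/16


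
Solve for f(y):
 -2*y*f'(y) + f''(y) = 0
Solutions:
 f(y) = C1 + C2*erfi(y)


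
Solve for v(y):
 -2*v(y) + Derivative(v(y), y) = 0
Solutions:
 v(y) = C1*exp(2*y)


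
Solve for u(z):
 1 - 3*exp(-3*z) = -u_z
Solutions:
 u(z) = C1 - z - exp(-3*z)


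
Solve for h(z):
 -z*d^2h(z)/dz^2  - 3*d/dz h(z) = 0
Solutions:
 h(z) = C1 + C2/z^2


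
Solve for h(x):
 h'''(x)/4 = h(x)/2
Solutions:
 h(x) = C3*exp(2^(1/3)*x) + (C1*sin(2^(1/3)*sqrt(3)*x/2) + C2*cos(2^(1/3)*sqrt(3)*x/2))*exp(-2^(1/3)*x/2)


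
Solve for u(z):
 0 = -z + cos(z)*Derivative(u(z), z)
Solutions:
 u(z) = C1 + Integral(z/cos(z), z)


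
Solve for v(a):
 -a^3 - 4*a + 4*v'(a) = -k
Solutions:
 v(a) = C1 + a^4/16 + a^2/2 - a*k/4


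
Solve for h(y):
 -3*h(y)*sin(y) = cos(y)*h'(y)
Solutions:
 h(y) = C1*cos(y)^3


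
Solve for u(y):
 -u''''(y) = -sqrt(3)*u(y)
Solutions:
 u(y) = C1*exp(-3^(1/8)*y) + C2*exp(3^(1/8)*y) + C3*sin(3^(1/8)*y) + C4*cos(3^(1/8)*y)


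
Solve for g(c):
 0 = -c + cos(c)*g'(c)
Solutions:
 g(c) = C1 + Integral(c/cos(c), c)


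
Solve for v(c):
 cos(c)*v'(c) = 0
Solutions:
 v(c) = C1


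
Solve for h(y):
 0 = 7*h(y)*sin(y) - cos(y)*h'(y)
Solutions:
 h(y) = C1/cos(y)^7


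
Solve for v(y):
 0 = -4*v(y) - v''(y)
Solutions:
 v(y) = C1*sin(2*y) + C2*cos(2*y)


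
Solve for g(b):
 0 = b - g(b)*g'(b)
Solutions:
 g(b) = -sqrt(C1 + b^2)
 g(b) = sqrt(C1 + b^2)


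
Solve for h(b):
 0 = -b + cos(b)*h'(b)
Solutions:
 h(b) = C1 + Integral(b/cos(b), b)


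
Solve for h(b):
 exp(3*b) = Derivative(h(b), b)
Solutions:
 h(b) = C1 + exp(3*b)/3


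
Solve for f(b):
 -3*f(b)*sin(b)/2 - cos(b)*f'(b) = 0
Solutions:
 f(b) = C1*cos(b)^(3/2)


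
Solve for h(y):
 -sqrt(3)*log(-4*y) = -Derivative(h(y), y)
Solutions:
 h(y) = C1 + sqrt(3)*y*log(-y) + sqrt(3)*y*(-1 + 2*log(2))


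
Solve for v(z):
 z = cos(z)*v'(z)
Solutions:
 v(z) = C1 + Integral(z/cos(z), z)


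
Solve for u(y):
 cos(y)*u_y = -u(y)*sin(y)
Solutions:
 u(y) = C1*cos(y)


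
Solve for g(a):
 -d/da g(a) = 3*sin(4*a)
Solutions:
 g(a) = C1 + 3*cos(4*a)/4


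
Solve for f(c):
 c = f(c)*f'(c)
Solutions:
 f(c) = -sqrt(C1 + c^2)
 f(c) = sqrt(C1 + c^2)


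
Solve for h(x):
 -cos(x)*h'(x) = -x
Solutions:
 h(x) = C1 + Integral(x/cos(x), x)


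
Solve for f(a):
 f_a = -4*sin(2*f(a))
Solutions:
 f(a) = pi - acos((-C1 - exp(16*a))/(C1 - exp(16*a)))/2
 f(a) = acos((-C1 - exp(16*a))/(C1 - exp(16*a)))/2


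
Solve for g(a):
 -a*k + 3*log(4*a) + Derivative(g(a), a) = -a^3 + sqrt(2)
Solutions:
 g(a) = C1 - a^4/4 + a^2*k/2 - 3*a*log(a) - a*log(64) + sqrt(2)*a + 3*a


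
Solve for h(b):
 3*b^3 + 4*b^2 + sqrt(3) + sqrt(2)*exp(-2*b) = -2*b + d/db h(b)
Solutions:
 h(b) = C1 + 3*b^4/4 + 4*b^3/3 + b^2 + sqrt(3)*b - sqrt(2)*exp(-2*b)/2


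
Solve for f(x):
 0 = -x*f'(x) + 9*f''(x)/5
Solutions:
 f(x) = C1 + C2*erfi(sqrt(10)*x/6)


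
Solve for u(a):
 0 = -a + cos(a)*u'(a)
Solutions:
 u(a) = C1 + Integral(a/cos(a), a)


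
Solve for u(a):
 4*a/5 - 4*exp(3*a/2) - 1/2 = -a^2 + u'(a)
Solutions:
 u(a) = C1 + a^3/3 + 2*a^2/5 - a/2 - 8*exp(3*a/2)/3


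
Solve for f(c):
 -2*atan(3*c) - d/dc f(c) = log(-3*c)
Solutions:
 f(c) = C1 - c*log(-c) - 2*c*atan(3*c) - c*log(3) + c + log(9*c^2 + 1)/3


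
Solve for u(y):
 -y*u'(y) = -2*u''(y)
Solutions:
 u(y) = C1 + C2*erfi(y/2)


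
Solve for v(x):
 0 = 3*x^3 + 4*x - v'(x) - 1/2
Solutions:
 v(x) = C1 + 3*x^4/4 + 2*x^2 - x/2


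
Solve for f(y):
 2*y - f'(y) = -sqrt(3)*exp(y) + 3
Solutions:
 f(y) = C1 + y^2 - 3*y + sqrt(3)*exp(y)


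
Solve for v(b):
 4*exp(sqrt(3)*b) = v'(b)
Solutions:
 v(b) = C1 + 4*sqrt(3)*exp(sqrt(3)*b)/3


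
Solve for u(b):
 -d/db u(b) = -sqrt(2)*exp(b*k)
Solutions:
 u(b) = C1 + sqrt(2)*exp(b*k)/k


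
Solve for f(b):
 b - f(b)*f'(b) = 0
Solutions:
 f(b) = -sqrt(C1 + b^2)
 f(b) = sqrt(C1 + b^2)


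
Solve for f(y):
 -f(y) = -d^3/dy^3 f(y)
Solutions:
 f(y) = C3*exp(y) + (C1*sin(sqrt(3)*y/2) + C2*cos(sqrt(3)*y/2))*exp(-y/2)


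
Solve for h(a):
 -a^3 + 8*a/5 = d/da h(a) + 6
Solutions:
 h(a) = C1 - a^4/4 + 4*a^2/5 - 6*a


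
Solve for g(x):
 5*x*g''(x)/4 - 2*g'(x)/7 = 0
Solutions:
 g(x) = C1 + C2*x^(43/35)


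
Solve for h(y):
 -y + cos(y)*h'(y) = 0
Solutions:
 h(y) = C1 + Integral(y/cos(y), y)


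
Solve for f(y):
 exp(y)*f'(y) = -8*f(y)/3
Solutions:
 f(y) = C1*exp(8*exp(-y)/3)


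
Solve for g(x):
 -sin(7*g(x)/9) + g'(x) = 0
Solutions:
 -x + 9*log(cos(7*g(x)/9) - 1)/14 - 9*log(cos(7*g(x)/9) + 1)/14 = C1


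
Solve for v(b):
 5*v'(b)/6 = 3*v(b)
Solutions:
 v(b) = C1*exp(18*b/5)


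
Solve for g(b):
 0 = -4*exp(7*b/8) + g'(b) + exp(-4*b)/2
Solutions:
 g(b) = C1 + 32*exp(7*b/8)/7 + exp(-4*b)/8


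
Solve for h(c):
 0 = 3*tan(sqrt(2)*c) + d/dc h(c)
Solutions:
 h(c) = C1 + 3*sqrt(2)*log(cos(sqrt(2)*c))/2


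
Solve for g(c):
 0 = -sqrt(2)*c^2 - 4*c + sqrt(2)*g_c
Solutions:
 g(c) = C1 + c^3/3 + sqrt(2)*c^2


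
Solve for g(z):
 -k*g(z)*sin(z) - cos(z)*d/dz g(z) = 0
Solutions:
 g(z) = C1*exp(k*log(cos(z)))


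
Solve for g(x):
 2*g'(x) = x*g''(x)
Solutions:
 g(x) = C1 + C2*x^3


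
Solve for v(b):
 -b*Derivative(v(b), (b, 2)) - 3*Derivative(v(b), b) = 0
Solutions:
 v(b) = C1 + C2/b^2


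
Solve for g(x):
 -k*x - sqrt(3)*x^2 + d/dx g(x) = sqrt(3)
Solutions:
 g(x) = C1 + k*x^2/2 + sqrt(3)*x^3/3 + sqrt(3)*x


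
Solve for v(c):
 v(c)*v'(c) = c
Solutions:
 v(c) = -sqrt(C1 + c^2)
 v(c) = sqrt(C1 + c^2)


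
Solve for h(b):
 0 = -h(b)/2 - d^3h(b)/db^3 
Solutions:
 h(b) = C3*exp(-2^(2/3)*b/2) + (C1*sin(2^(2/3)*sqrt(3)*b/4) + C2*cos(2^(2/3)*sqrt(3)*b/4))*exp(2^(2/3)*b/4)


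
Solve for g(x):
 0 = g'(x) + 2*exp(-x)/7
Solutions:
 g(x) = C1 + 2*exp(-x)/7


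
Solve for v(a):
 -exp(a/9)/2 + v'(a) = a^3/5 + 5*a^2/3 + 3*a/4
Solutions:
 v(a) = C1 + a^4/20 + 5*a^3/9 + 3*a^2/8 + 9*exp(a/9)/2


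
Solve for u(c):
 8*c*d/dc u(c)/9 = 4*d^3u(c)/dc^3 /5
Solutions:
 u(c) = C1 + Integral(C2*airyai(30^(1/3)*c/3) + C3*airybi(30^(1/3)*c/3), c)


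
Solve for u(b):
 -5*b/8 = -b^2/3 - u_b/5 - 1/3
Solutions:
 u(b) = C1 - 5*b^3/9 + 25*b^2/16 - 5*b/3


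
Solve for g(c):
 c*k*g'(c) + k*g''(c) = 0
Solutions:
 g(c) = C1 + C2*erf(sqrt(2)*c/2)


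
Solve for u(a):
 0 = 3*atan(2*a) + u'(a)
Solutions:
 u(a) = C1 - 3*a*atan(2*a) + 3*log(4*a^2 + 1)/4


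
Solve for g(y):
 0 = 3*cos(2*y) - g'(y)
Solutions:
 g(y) = C1 + 3*sin(2*y)/2


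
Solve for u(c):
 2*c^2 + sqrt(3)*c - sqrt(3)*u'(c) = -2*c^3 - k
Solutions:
 u(c) = C1 + sqrt(3)*c^4/6 + 2*sqrt(3)*c^3/9 + c^2/2 + sqrt(3)*c*k/3


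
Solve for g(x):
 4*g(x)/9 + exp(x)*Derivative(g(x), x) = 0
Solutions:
 g(x) = C1*exp(4*exp(-x)/9)


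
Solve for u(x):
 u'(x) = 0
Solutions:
 u(x) = C1


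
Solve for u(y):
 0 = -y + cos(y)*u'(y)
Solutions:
 u(y) = C1 + Integral(y/cos(y), y)


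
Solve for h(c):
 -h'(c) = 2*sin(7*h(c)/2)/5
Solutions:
 2*c/5 + log(cos(7*h(c)/2) - 1)/7 - log(cos(7*h(c)/2) + 1)/7 = C1


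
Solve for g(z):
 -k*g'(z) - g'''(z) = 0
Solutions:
 g(z) = C1 + C2*exp(-z*sqrt(-k)) + C3*exp(z*sqrt(-k))


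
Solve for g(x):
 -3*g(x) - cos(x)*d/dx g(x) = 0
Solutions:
 g(x) = C1*(sin(x) - 1)^(3/2)/(sin(x) + 1)^(3/2)


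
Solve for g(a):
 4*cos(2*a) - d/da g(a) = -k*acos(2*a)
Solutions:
 g(a) = C1 + k*(a*acos(2*a) - sqrt(1 - 4*a^2)/2) + 2*sin(2*a)


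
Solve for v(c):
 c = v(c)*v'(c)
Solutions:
 v(c) = -sqrt(C1 + c^2)
 v(c) = sqrt(C1 + c^2)


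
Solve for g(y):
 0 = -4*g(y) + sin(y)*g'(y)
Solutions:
 g(y) = C1*(cos(y)^2 - 2*cos(y) + 1)/(cos(y)^2 + 2*cos(y) + 1)


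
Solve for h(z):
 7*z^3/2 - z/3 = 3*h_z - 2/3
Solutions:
 h(z) = C1 + 7*z^4/24 - z^2/18 + 2*z/9


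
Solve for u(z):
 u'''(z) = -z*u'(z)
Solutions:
 u(z) = C1 + Integral(C2*airyai(-z) + C3*airybi(-z), z)


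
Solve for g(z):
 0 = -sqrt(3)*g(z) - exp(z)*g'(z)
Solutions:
 g(z) = C1*exp(sqrt(3)*exp(-z))


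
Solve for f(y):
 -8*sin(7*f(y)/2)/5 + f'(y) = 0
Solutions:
 -8*y/5 + log(cos(7*f(y)/2) - 1)/7 - log(cos(7*f(y)/2) + 1)/7 = C1


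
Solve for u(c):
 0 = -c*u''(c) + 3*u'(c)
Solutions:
 u(c) = C1 + C2*c^4


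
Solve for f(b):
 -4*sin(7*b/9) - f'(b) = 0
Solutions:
 f(b) = C1 + 36*cos(7*b/9)/7


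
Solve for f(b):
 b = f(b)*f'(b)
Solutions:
 f(b) = -sqrt(C1 + b^2)
 f(b) = sqrt(C1 + b^2)


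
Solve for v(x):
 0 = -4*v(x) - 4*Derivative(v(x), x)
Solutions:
 v(x) = C1*exp(-x)


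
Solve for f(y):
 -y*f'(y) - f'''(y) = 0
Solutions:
 f(y) = C1 + Integral(C2*airyai(-y) + C3*airybi(-y), y)


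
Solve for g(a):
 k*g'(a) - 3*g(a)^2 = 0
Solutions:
 g(a) = -k/(C1*k + 3*a)


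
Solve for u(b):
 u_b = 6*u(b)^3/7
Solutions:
 u(b) = -sqrt(14)*sqrt(-1/(C1 + 6*b))/2
 u(b) = sqrt(14)*sqrt(-1/(C1 + 6*b))/2


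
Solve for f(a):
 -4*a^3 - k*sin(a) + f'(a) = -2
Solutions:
 f(a) = C1 + a^4 - 2*a - k*cos(a)


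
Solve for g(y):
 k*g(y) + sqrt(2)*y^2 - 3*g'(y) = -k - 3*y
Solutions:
 g(y) = C1*exp(k*y/3) - 1 - sqrt(2)*y^2/k - 3*y/k - 6*sqrt(2)*y/k^2 - 9/k^2 - 18*sqrt(2)/k^3


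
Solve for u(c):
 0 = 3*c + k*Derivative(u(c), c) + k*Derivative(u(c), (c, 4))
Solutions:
 u(c) = C1 + C4*exp(-c) - 3*c^2/(2*k) + (C2*sin(sqrt(3)*c/2) + C3*cos(sqrt(3)*c/2))*exp(c/2)


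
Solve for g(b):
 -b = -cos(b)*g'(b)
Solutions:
 g(b) = C1 + Integral(b/cos(b), b)


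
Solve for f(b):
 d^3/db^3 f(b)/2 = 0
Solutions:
 f(b) = C1 + C2*b + C3*b^2


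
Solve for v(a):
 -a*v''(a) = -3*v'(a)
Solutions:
 v(a) = C1 + C2*a^4


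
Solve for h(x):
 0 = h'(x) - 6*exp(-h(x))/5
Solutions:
 h(x) = log(C1 + 6*x/5)


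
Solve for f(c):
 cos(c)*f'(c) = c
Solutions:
 f(c) = C1 + Integral(c/cos(c), c)


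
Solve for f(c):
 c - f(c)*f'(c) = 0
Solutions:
 f(c) = -sqrt(C1 + c^2)
 f(c) = sqrt(C1 + c^2)


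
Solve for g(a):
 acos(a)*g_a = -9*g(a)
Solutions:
 g(a) = C1*exp(-9*Integral(1/acos(a), a))


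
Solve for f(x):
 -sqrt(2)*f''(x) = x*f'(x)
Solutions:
 f(x) = C1 + C2*erf(2^(1/4)*x/2)


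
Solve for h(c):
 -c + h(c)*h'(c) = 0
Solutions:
 h(c) = -sqrt(C1 + c^2)
 h(c) = sqrt(C1 + c^2)


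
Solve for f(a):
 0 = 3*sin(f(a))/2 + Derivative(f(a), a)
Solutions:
 f(a) = -acos((-C1 - exp(3*a))/(C1 - exp(3*a))) + 2*pi
 f(a) = acos((-C1 - exp(3*a))/(C1 - exp(3*a)))


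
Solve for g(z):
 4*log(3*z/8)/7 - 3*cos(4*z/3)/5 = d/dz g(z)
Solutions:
 g(z) = C1 + 4*z*log(z)/7 - 12*z*log(2)/7 - 4*z/7 + 4*z*log(3)/7 - 9*sin(4*z/3)/20


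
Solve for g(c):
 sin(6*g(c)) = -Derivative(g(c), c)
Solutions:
 g(c) = -acos((-C1 - exp(12*c))/(C1 - exp(12*c)))/6 + pi/3
 g(c) = acos((-C1 - exp(12*c))/(C1 - exp(12*c)))/6


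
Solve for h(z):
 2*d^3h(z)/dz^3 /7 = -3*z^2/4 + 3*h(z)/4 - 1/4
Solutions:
 h(z) = C3*exp(21^(1/3)*z/2) + z^2 + (C1*sin(3^(5/6)*7^(1/3)*z/4) + C2*cos(3^(5/6)*7^(1/3)*z/4))*exp(-21^(1/3)*z/4) + 1/3


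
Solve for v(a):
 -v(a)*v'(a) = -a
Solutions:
 v(a) = -sqrt(C1 + a^2)
 v(a) = sqrt(C1 + a^2)


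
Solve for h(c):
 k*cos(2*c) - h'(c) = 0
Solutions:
 h(c) = C1 + k*sin(2*c)/2


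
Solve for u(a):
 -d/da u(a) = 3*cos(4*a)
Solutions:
 u(a) = C1 - 3*sin(4*a)/4


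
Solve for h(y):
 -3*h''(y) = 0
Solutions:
 h(y) = C1 + C2*y


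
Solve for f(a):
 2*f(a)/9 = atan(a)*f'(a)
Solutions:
 f(a) = C1*exp(2*Integral(1/atan(a), a)/9)


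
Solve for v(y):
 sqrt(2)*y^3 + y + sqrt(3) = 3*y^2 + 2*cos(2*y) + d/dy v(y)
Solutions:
 v(y) = C1 + sqrt(2)*y^4/4 - y^3 + y^2/2 + sqrt(3)*y - sin(2*y)


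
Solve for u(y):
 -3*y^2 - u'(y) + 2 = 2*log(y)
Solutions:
 u(y) = C1 - y^3 - 2*y*log(y) + 4*y


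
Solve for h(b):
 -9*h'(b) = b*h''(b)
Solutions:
 h(b) = C1 + C2/b^8


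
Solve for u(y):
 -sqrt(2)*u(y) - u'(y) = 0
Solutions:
 u(y) = C1*exp(-sqrt(2)*y)


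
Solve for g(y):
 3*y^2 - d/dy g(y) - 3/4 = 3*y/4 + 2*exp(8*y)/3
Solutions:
 g(y) = C1 + y^3 - 3*y^2/8 - 3*y/4 - exp(8*y)/12


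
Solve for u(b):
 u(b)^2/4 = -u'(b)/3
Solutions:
 u(b) = 4/(C1 + 3*b)


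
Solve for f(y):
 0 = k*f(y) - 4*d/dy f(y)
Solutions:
 f(y) = C1*exp(k*y/4)


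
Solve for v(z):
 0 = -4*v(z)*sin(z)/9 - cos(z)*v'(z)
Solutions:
 v(z) = C1*cos(z)^(4/9)


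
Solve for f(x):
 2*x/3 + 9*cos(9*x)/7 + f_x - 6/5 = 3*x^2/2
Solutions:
 f(x) = C1 + x^3/2 - x^2/3 + 6*x/5 - sin(9*x)/7


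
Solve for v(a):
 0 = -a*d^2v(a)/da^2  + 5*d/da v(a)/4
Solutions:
 v(a) = C1 + C2*a^(9/4)


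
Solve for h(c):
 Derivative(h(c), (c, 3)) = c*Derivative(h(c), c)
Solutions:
 h(c) = C1 + Integral(C2*airyai(c) + C3*airybi(c), c)


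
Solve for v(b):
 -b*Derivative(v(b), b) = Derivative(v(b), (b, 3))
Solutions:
 v(b) = C1 + Integral(C2*airyai(-b) + C3*airybi(-b), b)


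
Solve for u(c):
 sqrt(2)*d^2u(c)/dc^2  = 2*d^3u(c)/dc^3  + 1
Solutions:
 u(c) = C1 + C2*c + C3*exp(sqrt(2)*c/2) + sqrt(2)*c^2/4


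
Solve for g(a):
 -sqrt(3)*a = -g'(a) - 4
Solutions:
 g(a) = C1 + sqrt(3)*a^2/2 - 4*a


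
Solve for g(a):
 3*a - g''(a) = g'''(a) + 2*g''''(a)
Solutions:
 g(a) = C1 + C2*a + a^3/2 - 3*a^2/2 + (C3*sin(sqrt(7)*a/4) + C4*cos(sqrt(7)*a/4))*exp(-a/4)


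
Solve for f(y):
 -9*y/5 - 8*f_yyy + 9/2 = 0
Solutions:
 f(y) = C1 + C2*y + C3*y^2 - 3*y^4/320 + 3*y^3/32


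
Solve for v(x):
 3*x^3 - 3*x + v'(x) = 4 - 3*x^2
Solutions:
 v(x) = C1 - 3*x^4/4 - x^3 + 3*x^2/2 + 4*x


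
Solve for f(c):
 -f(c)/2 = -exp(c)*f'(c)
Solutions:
 f(c) = C1*exp(-exp(-c)/2)


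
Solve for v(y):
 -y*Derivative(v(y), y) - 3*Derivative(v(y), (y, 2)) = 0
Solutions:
 v(y) = C1 + C2*erf(sqrt(6)*y/6)


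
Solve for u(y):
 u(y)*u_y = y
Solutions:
 u(y) = -sqrt(C1 + y^2)
 u(y) = sqrt(C1 + y^2)


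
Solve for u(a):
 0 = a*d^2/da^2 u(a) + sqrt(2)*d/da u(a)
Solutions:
 u(a) = C1 + C2*a^(1 - sqrt(2))


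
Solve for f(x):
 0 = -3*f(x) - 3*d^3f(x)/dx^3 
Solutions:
 f(x) = C3*exp(-x) + (C1*sin(sqrt(3)*x/2) + C2*cos(sqrt(3)*x/2))*exp(x/2)


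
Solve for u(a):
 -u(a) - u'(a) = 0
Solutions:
 u(a) = C1*exp(-a)


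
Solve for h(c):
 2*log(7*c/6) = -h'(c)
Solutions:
 h(c) = C1 - 2*c*log(c) + c*log(36/49) + 2*c


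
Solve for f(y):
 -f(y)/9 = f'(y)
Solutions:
 f(y) = C1*exp(-y/9)


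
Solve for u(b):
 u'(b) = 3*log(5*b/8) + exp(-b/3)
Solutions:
 u(b) = C1 + 3*b*log(b) + 3*b*(-3*log(2) - 1 + log(5)) - 3*exp(-b/3)


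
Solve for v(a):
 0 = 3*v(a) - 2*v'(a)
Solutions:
 v(a) = C1*exp(3*a/2)


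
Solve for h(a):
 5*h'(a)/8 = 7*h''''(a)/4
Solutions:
 h(a) = C1 + C4*exp(14^(2/3)*5^(1/3)*a/14) + (C2*sin(14^(2/3)*sqrt(3)*5^(1/3)*a/28) + C3*cos(14^(2/3)*sqrt(3)*5^(1/3)*a/28))*exp(-14^(2/3)*5^(1/3)*a/28)


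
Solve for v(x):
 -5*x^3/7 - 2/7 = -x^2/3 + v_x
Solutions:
 v(x) = C1 - 5*x^4/28 + x^3/9 - 2*x/7


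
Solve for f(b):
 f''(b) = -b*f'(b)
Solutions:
 f(b) = C1 + C2*erf(sqrt(2)*b/2)


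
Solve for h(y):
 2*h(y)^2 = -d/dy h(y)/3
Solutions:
 h(y) = 1/(C1 + 6*y)


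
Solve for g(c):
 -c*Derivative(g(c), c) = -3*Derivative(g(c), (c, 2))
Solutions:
 g(c) = C1 + C2*erfi(sqrt(6)*c/6)


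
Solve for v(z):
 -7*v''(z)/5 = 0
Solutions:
 v(z) = C1 + C2*z


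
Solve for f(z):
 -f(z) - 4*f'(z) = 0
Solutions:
 f(z) = C1*exp(-z/4)


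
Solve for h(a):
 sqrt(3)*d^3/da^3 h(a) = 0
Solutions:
 h(a) = C1 + C2*a + C3*a^2


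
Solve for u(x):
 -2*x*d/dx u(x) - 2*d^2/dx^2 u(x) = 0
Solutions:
 u(x) = C1 + C2*erf(sqrt(2)*x/2)


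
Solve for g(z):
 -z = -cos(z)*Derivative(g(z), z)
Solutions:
 g(z) = C1 + Integral(z/cos(z), z)


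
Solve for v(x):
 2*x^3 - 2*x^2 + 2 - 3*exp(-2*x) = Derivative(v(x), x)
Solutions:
 v(x) = C1 + x^4/2 - 2*x^3/3 + 2*x + 3*exp(-2*x)/2


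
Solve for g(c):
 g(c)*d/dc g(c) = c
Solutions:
 g(c) = -sqrt(C1 + c^2)
 g(c) = sqrt(C1 + c^2)


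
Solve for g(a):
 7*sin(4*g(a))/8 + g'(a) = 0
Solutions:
 g(a) = -acos((-C1 - exp(7*a))/(C1 - exp(7*a)))/4 + pi/2
 g(a) = acos((-C1 - exp(7*a))/(C1 - exp(7*a)))/4


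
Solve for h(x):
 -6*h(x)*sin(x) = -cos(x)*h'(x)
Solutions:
 h(x) = C1/cos(x)^6


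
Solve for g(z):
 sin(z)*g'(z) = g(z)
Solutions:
 g(z) = C1*sqrt(cos(z) - 1)/sqrt(cos(z) + 1)


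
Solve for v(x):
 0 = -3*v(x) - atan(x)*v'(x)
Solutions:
 v(x) = C1*exp(-3*Integral(1/atan(x), x))


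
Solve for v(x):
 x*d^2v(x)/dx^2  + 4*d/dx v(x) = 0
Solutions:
 v(x) = C1 + C2/x^3


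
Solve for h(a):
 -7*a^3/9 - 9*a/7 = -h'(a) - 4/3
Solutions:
 h(a) = C1 + 7*a^4/36 + 9*a^2/14 - 4*a/3


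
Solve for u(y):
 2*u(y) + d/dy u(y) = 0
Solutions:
 u(y) = C1*exp(-2*y)


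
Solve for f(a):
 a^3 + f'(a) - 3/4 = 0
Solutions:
 f(a) = C1 - a^4/4 + 3*a/4


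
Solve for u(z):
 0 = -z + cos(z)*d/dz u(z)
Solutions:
 u(z) = C1 + Integral(z/cos(z), z)


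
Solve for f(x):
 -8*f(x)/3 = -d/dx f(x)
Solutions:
 f(x) = C1*exp(8*x/3)


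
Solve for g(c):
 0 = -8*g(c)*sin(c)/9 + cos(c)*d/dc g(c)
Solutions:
 g(c) = C1/cos(c)^(8/9)


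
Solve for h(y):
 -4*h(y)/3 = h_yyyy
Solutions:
 h(y) = (C1*sin(3^(3/4)*y/3) + C2*cos(3^(3/4)*y/3))*exp(-3^(3/4)*y/3) + (C3*sin(3^(3/4)*y/3) + C4*cos(3^(3/4)*y/3))*exp(3^(3/4)*y/3)


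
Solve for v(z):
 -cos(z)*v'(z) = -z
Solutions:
 v(z) = C1 + Integral(z/cos(z), z)


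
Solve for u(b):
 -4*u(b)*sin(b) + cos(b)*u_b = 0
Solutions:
 u(b) = C1/cos(b)^4


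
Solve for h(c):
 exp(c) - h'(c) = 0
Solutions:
 h(c) = C1 + exp(c)


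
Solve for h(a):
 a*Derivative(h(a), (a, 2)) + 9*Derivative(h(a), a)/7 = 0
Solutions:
 h(a) = C1 + C2/a^(2/7)


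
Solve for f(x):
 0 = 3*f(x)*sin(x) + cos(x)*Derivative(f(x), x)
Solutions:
 f(x) = C1*cos(x)^3


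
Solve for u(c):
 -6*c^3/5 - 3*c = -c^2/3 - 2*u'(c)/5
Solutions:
 u(c) = C1 + 3*c^4/4 - 5*c^3/18 + 15*c^2/4


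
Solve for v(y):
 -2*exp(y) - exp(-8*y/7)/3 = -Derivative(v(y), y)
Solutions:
 v(y) = C1 + 2*exp(y) - 7*exp(-8*y/7)/24


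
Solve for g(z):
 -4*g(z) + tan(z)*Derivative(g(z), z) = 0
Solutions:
 g(z) = C1*sin(z)^4


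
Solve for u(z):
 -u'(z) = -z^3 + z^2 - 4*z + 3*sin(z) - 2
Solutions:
 u(z) = C1 + z^4/4 - z^3/3 + 2*z^2 + 2*z + 3*cos(z)


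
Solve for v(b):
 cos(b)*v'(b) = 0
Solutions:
 v(b) = C1


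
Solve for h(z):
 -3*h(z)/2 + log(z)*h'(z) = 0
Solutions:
 h(z) = C1*exp(3*li(z)/2)


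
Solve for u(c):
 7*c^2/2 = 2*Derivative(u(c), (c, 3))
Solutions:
 u(c) = C1 + C2*c + C3*c^2 + 7*c^5/240


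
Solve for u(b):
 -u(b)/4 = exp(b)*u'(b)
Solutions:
 u(b) = C1*exp(exp(-b)/4)


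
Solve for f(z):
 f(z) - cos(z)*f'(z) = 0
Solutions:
 f(z) = C1*sqrt(sin(z) + 1)/sqrt(sin(z) - 1)


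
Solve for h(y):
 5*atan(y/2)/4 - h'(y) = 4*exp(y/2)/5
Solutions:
 h(y) = C1 + 5*y*atan(y/2)/4 - 8*exp(y/2)/5 - 5*log(y^2 + 4)/4


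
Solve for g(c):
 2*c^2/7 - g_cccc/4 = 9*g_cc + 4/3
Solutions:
 g(c) = C1 + C2*c + C3*sin(6*c) + C4*cos(6*c) + c^4/378 - 85*c^2/1134


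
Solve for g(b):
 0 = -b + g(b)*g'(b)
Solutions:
 g(b) = -sqrt(C1 + b^2)
 g(b) = sqrt(C1 + b^2)


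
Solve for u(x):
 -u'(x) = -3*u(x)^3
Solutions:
 u(x) = -sqrt(2)*sqrt(-1/(C1 + 3*x))/2
 u(x) = sqrt(2)*sqrt(-1/(C1 + 3*x))/2


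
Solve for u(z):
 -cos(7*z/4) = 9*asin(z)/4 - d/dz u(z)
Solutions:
 u(z) = C1 + 9*z*asin(z)/4 + 9*sqrt(1 - z^2)/4 + 4*sin(7*z/4)/7


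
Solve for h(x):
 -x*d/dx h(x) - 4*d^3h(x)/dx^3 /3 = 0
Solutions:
 h(x) = C1 + Integral(C2*airyai(-6^(1/3)*x/2) + C3*airybi(-6^(1/3)*x/2), x)


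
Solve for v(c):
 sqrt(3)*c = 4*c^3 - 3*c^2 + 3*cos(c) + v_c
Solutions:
 v(c) = C1 - c^4 + c^3 + sqrt(3)*c^2/2 - 3*sin(c)


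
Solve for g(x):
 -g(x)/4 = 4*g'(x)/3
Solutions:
 g(x) = C1*exp(-3*x/16)


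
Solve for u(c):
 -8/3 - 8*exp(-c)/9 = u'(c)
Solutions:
 u(c) = C1 - 8*c/3 + 8*exp(-c)/9


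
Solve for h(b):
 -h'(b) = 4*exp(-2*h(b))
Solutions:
 h(b) = log(-sqrt(C1 - 8*b))
 h(b) = log(C1 - 8*b)/2


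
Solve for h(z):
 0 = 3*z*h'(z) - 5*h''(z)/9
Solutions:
 h(z) = C1 + C2*erfi(3*sqrt(30)*z/10)


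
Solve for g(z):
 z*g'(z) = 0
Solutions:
 g(z) = C1


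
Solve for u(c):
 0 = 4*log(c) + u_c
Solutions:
 u(c) = C1 - 4*c*log(c) + 4*c


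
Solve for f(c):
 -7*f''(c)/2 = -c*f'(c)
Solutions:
 f(c) = C1 + C2*erfi(sqrt(7)*c/7)


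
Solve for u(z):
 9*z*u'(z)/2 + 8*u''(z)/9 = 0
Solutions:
 u(z) = C1 + C2*erf(9*sqrt(2)*z/8)


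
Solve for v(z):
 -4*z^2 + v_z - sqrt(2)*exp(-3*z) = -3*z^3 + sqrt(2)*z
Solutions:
 v(z) = C1 - 3*z^4/4 + 4*z^3/3 + sqrt(2)*z^2/2 - sqrt(2)*exp(-3*z)/3


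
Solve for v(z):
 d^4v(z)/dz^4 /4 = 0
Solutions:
 v(z) = C1 + C2*z + C3*z^2 + C4*z^3


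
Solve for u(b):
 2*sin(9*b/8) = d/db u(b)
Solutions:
 u(b) = C1 - 16*cos(9*b/8)/9


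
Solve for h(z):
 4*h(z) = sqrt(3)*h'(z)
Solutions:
 h(z) = C1*exp(4*sqrt(3)*z/3)


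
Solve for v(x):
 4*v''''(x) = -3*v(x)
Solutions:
 v(x) = (C1*sin(3^(1/4)*x/2) + C2*cos(3^(1/4)*x/2))*exp(-3^(1/4)*x/2) + (C3*sin(3^(1/4)*x/2) + C4*cos(3^(1/4)*x/2))*exp(3^(1/4)*x/2)


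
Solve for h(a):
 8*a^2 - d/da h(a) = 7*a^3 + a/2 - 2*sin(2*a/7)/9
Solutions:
 h(a) = C1 - 7*a^4/4 + 8*a^3/3 - a^2/4 - 7*cos(2*a/7)/9


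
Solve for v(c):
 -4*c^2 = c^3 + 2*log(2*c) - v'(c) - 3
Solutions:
 v(c) = C1 + c^4/4 + 4*c^3/3 + 2*c*log(c) - 5*c + c*log(4)


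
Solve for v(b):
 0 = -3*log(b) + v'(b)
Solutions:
 v(b) = C1 + 3*b*log(b) - 3*b


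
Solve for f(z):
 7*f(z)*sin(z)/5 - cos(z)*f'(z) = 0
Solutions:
 f(z) = C1/cos(z)^(7/5)


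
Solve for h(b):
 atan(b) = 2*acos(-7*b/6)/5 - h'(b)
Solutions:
 h(b) = C1 + 2*b*acos(-7*b/6)/5 - b*atan(b) + 2*sqrt(36 - 49*b^2)/35 + log(b^2 + 1)/2


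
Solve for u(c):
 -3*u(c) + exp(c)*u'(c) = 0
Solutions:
 u(c) = C1*exp(-3*exp(-c))


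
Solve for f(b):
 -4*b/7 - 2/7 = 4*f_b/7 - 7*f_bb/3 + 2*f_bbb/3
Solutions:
 f(b) = C1 + C2*exp(b*(49 - sqrt(1729))/28) + C3*exp(b*(sqrt(1729) + 49)/28) - b^2/2 - 55*b/12


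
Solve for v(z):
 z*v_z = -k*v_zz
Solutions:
 v(z) = C1 + C2*sqrt(k)*erf(sqrt(2)*z*sqrt(1/k)/2)


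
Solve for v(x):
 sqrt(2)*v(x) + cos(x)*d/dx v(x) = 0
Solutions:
 v(x) = C1*(sin(x) - 1)^(sqrt(2)/2)/(sin(x) + 1)^(sqrt(2)/2)


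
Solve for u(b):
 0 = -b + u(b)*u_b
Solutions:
 u(b) = -sqrt(C1 + b^2)
 u(b) = sqrt(C1 + b^2)


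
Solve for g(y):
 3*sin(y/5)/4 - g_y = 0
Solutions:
 g(y) = C1 - 15*cos(y/5)/4


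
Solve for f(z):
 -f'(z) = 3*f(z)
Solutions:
 f(z) = C1*exp(-3*z)


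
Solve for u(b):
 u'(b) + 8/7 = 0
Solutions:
 u(b) = C1 - 8*b/7


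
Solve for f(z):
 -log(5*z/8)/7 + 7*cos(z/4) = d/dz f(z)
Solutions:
 f(z) = C1 - z*log(z)/7 - z*log(5)/7 + z/7 + 3*z*log(2)/7 + 28*sin(z/4)


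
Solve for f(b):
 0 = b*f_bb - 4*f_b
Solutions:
 f(b) = C1 + C2*b^5


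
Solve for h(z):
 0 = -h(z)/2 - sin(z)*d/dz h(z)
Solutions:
 h(z) = C1*(cos(z) + 1)^(1/4)/(cos(z) - 1)^(1/4)


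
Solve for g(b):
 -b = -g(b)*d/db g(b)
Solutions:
 g(b) = -sqrt(C1 + b^2)
 g(b) = sqrt(C1 + b^2)


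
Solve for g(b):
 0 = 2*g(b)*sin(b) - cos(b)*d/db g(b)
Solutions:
 g(b) = C1/cos(b)^2


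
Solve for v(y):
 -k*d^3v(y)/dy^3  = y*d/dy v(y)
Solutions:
 v(y) = C1 + Integral(C2*airyai(y*(-1/k)^(1/3)) + C3*airybi(y*(-1/k)^(1/3)), y)


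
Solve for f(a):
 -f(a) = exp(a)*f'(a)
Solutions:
 f(a) = C1*exp(exp(-a))


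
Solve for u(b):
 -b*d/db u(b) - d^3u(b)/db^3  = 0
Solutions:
 u(b) = C1 + Integral(C2*airyai(-b) + C3*airybi(-b), b)


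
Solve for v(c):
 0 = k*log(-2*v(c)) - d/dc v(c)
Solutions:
 Integral(1/(log(-_y) + log(2)), (_y, v(c))) = C1 + c*k


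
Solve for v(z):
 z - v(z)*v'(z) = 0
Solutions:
 v(z) = -sqrt(C1 + z^2)
 v(z) = sqrt(C1 + z^2)


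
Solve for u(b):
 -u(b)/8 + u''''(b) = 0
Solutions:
 u(b) = C1*exp(-2^(1/4)*b/2) + C2*exp(2^(1/4)*b/2) + C3*sin(2^(1/4)*b/2) + C4*cos(2^(1/4)*b/2)


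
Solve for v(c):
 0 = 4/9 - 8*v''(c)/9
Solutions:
 v(c) = C1 + C2*c + c^2/4


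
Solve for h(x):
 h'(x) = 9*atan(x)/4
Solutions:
 h(x) = C1 + 9*x*atan(x)/4 - 9*log(x^2 + 1)/8


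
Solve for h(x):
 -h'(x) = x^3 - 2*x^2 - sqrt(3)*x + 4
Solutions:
 h(x) = C1 - x^4/4 + 2*x^3/3 + sqrt(3)*x^2/2 - 4*x


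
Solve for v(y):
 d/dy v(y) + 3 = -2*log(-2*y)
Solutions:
 v(y) = C1 - 2*y*log(-y) + y*(-2*log(2) - 1)


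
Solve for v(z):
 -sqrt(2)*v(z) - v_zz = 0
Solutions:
 v(z) = C1*sin(2^(1/4)*z) + C2*cos(2^(1/4)*z)


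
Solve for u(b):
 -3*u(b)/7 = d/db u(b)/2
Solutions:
 u(b) = C1*exp(-6*b/7)


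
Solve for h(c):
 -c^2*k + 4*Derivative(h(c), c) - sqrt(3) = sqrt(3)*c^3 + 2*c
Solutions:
 h(c) = C1 + sqrt(3)*c^4/16 + c^3*k/12 + c^2/4 + sqrt(3)*c/4


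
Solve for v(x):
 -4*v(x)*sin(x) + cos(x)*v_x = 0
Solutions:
 v(x) = C1/cos(x)^4


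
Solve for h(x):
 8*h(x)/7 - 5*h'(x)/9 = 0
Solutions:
 h(x) = C1*exp(72*x/35)


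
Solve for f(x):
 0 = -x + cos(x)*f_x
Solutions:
 f(x) = C1 + Integral(x/cos(x), x)


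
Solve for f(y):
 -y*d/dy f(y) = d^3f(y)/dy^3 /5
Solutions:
 f(y) = C1 + Integral(C2*airyai(-5^(1/3)*y) + C3*airybi(-5^(1/3)*y), y)


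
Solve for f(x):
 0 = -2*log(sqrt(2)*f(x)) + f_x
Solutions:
 -Integral(1/(2*log(_y) + log(2)), (_y, f(x))) = C1 - x


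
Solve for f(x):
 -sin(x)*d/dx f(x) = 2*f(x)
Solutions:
 f(x) = C1*(cos(x) + 1)/(cos(x) - 1)


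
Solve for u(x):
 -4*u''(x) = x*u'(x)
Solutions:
 u(x) = C1 + C2*erf(sqrt(2)*x/4)


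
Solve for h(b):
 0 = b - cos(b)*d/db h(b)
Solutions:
 h(b) = C1 + Integral(b/cos(b), b)


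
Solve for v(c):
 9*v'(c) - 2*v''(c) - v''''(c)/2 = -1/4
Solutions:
 v(c) = C1 + C2*exp(c*(-3*(9 + sqrt(6753)/9)^(1/3) + 4/(9 + sqrt(6753)/9)^(1/3))/6)*sin(sqrt(3)*c*(4/(9 + sqrt(6753)/9)^(1/3) + 3*(9 + sqrt(6753)/9)^(1/3))/6) + C3*exp(c*(-3*(9 + sqrt(6753)/9)^(1/3) + 4/(9 + sqrt(6753)/9)^(1/3))/6)*cos(sqrt(3)*c*(4/(9 + sqrt(6753)/9)^(1/3) + 3*(9 + sqrt(6753)/9)^(1/3))/6) + C4*exp(c*(-4/(3*(9 + sqrt(6753)/9)^(1/3)) + (9 + sqrt(6753)/9)^(1/3))) - c/36


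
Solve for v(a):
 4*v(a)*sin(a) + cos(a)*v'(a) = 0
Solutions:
 v(a) = C1*cos(a)^4


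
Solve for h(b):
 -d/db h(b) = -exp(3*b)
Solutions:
 h(b) = C1 + exp(3*b)/3


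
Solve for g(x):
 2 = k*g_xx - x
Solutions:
 g(x) = C1 + C2*x + x^3/(6*k) + x^2/k


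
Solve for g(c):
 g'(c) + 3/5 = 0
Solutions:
 g(c) = C1 - 3*c/5


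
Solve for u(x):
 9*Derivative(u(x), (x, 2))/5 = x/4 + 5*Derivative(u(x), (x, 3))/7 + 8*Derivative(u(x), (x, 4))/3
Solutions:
 u(x) = C1 + C2*x + C3*exp(3*x*(-25 + sqrt(24145))/560) + C4*exp(-3*x*(25 + sqrt(24145))/560) + 5*x^3/216 + 125*x^2/4536


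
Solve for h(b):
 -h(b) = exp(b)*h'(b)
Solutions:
 h(b) = C1*exp(exp(-b))


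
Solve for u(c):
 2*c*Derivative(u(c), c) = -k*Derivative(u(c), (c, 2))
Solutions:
 u(c) = C1 + C2*sqrt(k)*erf(c*sqrt(1/k))


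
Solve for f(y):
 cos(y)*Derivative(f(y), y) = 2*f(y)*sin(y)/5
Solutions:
 f(y) = C1/cos(y)^(2/5)


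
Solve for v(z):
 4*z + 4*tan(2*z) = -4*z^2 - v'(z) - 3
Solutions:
 v(z) = C1 - 4*z^3/3 - 2*z^2 - 3*z + 2*log(cos(2*z))


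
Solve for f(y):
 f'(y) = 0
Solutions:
 f(y) = C1


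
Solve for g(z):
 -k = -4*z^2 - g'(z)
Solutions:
 g(z) = C1 + k*z - 4*z^3/3


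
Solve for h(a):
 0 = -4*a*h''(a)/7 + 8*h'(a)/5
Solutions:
 h(a) = C1 + C2*a^(19/5)


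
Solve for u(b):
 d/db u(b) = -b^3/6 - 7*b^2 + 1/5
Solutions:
 u(b) = C1 - b^4/24 - 7*b^3/3 + b/5


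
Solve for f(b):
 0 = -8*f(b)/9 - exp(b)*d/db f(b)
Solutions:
 f(b) = C1*exp(8*exp(-b)/9)


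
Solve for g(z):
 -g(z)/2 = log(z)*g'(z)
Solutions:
 g(z) = C1*exp(-li(z)/2)


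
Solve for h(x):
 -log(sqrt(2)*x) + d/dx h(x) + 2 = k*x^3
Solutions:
 h(x) = C1 + k*x^4/4 + x*log(x) - 3*x + x*log(2)/2


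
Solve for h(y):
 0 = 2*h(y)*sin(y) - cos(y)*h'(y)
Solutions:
 h(y) = C1/cos(y)^2


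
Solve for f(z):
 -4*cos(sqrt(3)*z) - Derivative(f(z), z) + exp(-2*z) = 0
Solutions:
 f(z) = C1 - 4*sqrt(3)*sin(sqrt(3)*z)/3 - exp(-2*z)/2


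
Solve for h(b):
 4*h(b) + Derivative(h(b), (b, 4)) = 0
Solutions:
 h(b) = (C1*sin(b) + C2*cos(b))*exp(-b) + (C3*sin(b) + C4*cos(b))*exp(b)


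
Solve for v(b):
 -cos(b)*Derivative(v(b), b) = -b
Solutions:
 v(b) = C1 + Integral(b/cos(b), b)


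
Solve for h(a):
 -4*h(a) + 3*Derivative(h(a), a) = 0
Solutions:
 h(a) = C1*exp(4*a/3)


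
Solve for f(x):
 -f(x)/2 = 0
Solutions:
 f(x) = 0


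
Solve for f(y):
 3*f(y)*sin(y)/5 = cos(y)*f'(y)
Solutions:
 f(y) = C1/cos(y)^(3/5)


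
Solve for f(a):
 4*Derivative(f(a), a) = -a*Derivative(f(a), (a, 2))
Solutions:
 f(a) = C1 + C2/a^3


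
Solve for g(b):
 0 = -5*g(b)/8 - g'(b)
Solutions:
 g(b) = C1*exp(-5*b/8)


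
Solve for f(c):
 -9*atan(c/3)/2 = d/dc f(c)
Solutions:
 f(c) = C1 - 9*c*atan(c/3)/2 + 27*log(c^2 + 9)/4


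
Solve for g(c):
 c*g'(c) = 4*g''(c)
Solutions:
 g(c) = C1 + C2*erfi(sqrt(2)*c/4)


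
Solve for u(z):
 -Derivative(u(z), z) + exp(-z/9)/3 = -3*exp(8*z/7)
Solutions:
 u(z) = C1 + 21*exp(8*z/7)/8 - 3*exp(-z/9)


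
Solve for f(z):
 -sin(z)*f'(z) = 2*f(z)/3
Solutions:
 f(z) = C1*(cos(z) + 1)^(1/3)/(cos(z) - 1)^(1/3)


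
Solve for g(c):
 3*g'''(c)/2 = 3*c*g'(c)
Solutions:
 g(c) = C1 + Integral(C2*airyai(2^(1/3)*c) + C3*airybi(2^(1/3)*c), c)


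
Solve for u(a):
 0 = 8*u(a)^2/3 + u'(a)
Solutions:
 u(a) = 3/(C1 + 8*a)


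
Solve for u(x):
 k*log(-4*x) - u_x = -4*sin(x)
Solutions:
 u(x) = C1 + k*x*(log(-x) - 1) + 2*k*x*log(2) - 4*cos(x)


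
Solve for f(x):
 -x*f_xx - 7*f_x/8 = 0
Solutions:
 f(x) = C1 + C2*x^(1/8)


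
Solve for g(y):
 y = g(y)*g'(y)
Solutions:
 g(y) = -sqrt(C1 + y^2)
 g(y) = sqrt(C1 + y^2)


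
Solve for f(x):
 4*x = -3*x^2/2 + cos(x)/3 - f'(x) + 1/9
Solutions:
 f(x) = C1 - x^3/2 - 2*x^2 + x/9 + sin(x)/3


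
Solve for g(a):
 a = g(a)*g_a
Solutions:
 g(a) = -sqrt(C1 + a^2)
 g(a) = sqrt(C1 + a^2)


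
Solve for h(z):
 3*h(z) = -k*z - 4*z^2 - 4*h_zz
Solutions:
 h(z) = C1*sin(sqrt(3)*z/2) + C2*cos(sqrt(3)*z/2) - k*z/3 - 4*z^2/3 + 32/9


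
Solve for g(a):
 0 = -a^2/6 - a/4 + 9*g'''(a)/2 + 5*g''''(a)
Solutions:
 g(a) = C1 + C2*a + C3*a^2 + C4*exp(-9*a/10) + a^5/1620 - 13*a^4/11664 + 65*a^3/13122


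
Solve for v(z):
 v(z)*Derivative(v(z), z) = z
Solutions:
 v(z) = -sqrt(C1 + z^2)
 v(z) = sqrt(C1 + z^2)


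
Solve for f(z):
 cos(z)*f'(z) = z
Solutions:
 f(z) = C1 + Integral(z/cos(z), z)


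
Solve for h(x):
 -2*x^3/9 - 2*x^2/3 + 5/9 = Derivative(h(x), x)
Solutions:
 h(x) = C1 - x^4/18 - 2*x^3/9 + 5*x/9


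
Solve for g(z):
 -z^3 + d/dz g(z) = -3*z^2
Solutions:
 g(z) = C1 + z^4/4 - z^3


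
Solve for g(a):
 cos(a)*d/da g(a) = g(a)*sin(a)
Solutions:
 g(a) = C1/cos(a)


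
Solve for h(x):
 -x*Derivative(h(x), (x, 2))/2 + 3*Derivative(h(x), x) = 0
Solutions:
 h(x) = C1 + C2*x^7


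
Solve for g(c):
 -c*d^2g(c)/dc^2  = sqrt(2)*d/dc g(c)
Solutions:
 g(c) = C1 + C2*c^(1 - sqrt(2))


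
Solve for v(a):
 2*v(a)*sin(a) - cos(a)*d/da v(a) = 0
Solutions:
 v(a) = C1/cos(a)^2


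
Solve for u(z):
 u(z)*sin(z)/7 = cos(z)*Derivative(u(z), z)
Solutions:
 u(z) = C1/cos(z)^(1/7)


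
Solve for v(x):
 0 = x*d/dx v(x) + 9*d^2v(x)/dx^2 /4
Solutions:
 v(x) = C1 + C2*erf(sqrt(2)*x/3)


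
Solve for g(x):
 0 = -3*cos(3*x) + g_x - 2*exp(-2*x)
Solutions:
 g(x) = C1 + sin(3*x) - exp(-2*x)


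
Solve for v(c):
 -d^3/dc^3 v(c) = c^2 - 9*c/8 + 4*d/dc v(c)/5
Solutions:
 v(c) = C1 + C2*sin(2*sqrt(5)*c/5) + C3*cos(2*sqrt(5)*c/5) - 5*c^3/12 + 45*c^2/64 + 25*c/8


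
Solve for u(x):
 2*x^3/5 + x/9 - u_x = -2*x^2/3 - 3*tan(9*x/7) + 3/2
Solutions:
 u(x) = C1 + x^4/10 + 2*x^3/9 + x^2/18 - 3*x/2 - 7*log(cos(9*x/7))/3


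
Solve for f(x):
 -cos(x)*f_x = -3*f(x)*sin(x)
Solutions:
 f(x) = C1/cos(x)^3


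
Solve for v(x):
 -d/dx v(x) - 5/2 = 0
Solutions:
 v(x) = C1 - 5*x/2


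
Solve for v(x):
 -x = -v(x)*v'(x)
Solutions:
 v(x) = -sqrt(C1 + x^2)
 v(x) = sqrt(C1 + x^2)


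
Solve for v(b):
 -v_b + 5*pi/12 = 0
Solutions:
 v(b) = C1 + 5*pi*b/12


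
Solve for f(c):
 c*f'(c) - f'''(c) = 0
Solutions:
 f(c) = C1 + Integral(C2*airyai(c) + C3*airybi(c), c)


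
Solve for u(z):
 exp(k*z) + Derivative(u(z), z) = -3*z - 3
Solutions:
 u(z) = C1 - 3*z^2/2 - 3*z - exp(k*z)/k


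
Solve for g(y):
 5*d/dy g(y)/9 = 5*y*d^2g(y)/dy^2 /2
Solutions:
 g(y) = C1 + C2*y^(11/9)


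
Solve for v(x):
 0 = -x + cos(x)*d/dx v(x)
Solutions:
 v(x) = C1 + Integral(x/cos(x), x)


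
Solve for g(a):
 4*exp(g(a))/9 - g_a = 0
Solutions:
 g(a) = log(-1/(C1 + 4*a)) + 2*log(3)


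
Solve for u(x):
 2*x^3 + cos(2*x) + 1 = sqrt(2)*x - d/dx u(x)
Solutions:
 u(x) = C1 - x^4/2 + sqrt(2)*x^2/2 - x - sin(2*x)/2


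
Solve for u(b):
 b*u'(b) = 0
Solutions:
 u(b) = C1


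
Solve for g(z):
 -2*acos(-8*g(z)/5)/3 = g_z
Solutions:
 Integral(1/acos(-8*_y/5), (_y, g(z))) = C1 - 2*z/3


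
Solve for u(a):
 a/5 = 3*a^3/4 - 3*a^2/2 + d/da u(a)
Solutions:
 u(a) = C1 - 3*a^4/16 + a^3/2 + a^2/10


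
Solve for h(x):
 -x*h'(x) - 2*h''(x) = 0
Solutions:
 h(x) = C1 + C2*erf(x/2)


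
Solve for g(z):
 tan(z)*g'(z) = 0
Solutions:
 g(z) = C1


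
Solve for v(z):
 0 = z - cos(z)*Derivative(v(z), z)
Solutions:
 v(z) = C1 + Integral(z/cos(z), z)


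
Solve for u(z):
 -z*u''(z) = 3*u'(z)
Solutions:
 u(z) = C1 + C2/z^2


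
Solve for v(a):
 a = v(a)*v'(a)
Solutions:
 v(a) = -sqrt(C1 + a^2)
 v(a) = sqrt(C1 + a^2)


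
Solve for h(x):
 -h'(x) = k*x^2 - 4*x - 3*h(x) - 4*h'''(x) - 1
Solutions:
 h(x) = C3*exp(-x) + k*x^2/3 + 2*k*x/9 + 2*k/27 - 4*x/3 + (C1*sin(sqrt(2)*x/2) + C2*cos(sqrt(2)*x/2))*exp(x/2) - 7/9


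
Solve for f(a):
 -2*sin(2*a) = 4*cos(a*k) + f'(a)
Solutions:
 f(a) = C1 + cos(2*a) - 4*sin(a*k)/k


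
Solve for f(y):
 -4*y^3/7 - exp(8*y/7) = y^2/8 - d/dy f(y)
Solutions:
 f(y) = C1 + y^4/7 + y^3/24 + 7*exp(8*y/7)/8


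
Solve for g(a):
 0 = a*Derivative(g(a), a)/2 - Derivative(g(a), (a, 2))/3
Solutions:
 g(a) = C1 + C2*erfi(sqrt(3)*a/2)


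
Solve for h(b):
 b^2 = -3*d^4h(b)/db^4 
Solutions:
 h(b) = C1 + C2*b + C3*b^2 + C4*b^3 - b^6/1080


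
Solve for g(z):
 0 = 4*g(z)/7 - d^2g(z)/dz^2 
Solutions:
 g(z) = C1*exp(-2*sqrt(7)*z/7) + C2*exp(2*sqrt(7)*z/7)


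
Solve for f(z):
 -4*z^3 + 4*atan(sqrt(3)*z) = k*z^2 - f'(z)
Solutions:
 f(z) = C1 + k*z^3/3 + z^4 - 4*z*atan(sqrt(3)*z) + 2*sqrt(3)*log(3*z^2 + 1)/3


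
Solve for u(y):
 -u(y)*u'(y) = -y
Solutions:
 u(y) = -sqrt(C1 + y^2)
 u(y) = sqrt(C1 + y^2)


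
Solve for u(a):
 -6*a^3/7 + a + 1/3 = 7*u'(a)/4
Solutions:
 u(a) = C1 - 6*a^4/49 + 2*a^2/7 + 4*a/21


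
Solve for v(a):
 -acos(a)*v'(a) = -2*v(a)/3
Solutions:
 v(a) = C1*exp(2*Integral(1/acos(a), a)/3)


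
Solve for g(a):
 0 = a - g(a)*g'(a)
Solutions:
 g(a) = -sqrt(C1 + a^2)
 g(a) = sqrt(C1 + a^2)


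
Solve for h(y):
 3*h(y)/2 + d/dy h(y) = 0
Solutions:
 h(y) = C1*exp(-3*y/2)


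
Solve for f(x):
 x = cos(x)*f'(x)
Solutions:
 f(x) = C1 + Integral(x/cos(x), x)


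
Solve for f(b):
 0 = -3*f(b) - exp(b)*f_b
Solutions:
 f(b) = C1*exp(3*exp(-b))


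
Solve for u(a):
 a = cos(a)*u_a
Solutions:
 u(a) = C1 + Integral(a/cos(a), a)


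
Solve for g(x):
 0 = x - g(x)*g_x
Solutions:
 g(x) = -sqrt(C1 + x^2)
 g(x) = sqrt(C1 + x^2)


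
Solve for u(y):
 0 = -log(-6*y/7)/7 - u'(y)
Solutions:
 u(y) = C1 - y*log(-y)/7 + y*(-log(6) + 1 + log(7))/7


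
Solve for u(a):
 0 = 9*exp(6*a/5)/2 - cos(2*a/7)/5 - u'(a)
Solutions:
 u(a) = C1 + 15*exp(6*a/5)/4 - 7*sin(2*a/7)/10


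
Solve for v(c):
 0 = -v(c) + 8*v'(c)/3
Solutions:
 v(c) = C1*exp(3*c/8)


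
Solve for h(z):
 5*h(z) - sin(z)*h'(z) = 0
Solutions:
 h(z) = C1*sqrt(cos(z) - 1)*(cos(z)^2 - 2*cos(z) + 1)/(sqrt(cos(z) + 1)*(cos(z)^2 + 2*cos(z) + 1))


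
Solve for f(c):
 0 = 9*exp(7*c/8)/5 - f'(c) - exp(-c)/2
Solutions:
 f(c) = C1 + 72*exp(7*c/8)/35 + exp(-c)/2


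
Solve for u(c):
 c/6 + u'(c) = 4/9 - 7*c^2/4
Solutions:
 u(c) = C1 - 7*c^3/12 - c^2/12 + 4*c/9


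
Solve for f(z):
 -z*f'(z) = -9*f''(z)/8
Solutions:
 f(z) = C1 + C2*erfi(2*z/3)


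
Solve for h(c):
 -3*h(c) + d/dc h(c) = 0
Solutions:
 h(c) = C1*exp(3*c)


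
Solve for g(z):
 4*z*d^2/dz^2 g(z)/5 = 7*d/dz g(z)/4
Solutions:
 g(z) = C1 + C2*z^(51/16)


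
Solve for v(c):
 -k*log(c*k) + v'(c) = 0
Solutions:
 v(c) = C1 + c*k*log(c*k) - c*k


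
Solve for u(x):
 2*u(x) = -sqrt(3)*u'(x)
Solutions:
 u(x) = C1*exp(-2*sqrt(3)*x/3)


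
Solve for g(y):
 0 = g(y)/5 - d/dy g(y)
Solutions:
 g(y) = C1*exp(y/5)


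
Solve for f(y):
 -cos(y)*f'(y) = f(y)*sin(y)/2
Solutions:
 f(y) = C1*sqrt(cos(y))


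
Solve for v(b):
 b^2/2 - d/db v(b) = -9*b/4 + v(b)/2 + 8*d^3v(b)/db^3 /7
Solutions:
 v(b) = C1*exp(-42^(1/3)*b*(-(9 + sqrt(123))^(1/3) + 42^(1/3)/(9 + sqrt(123))^(1/3))/24)*sin(14^(1/3)*3^(1/6)*b*(3*14^(1/3)/(9 + sqrt(123))^(1/3) + 3^(2/3)*(9 + sqrt(123))^(1/3))/24) + C2*exp(-42^(1/3)*b*(-(9 + sqrt(123))^(1/3) + 42^(1/3)/(9 + sqrt(123))^(1/3))/24)*cos(14^(1/3)*3^(1/6)*b*(3*14^(1/3)/(9 + sqrt(123))^(1/3) + 3^(2/3)*(9 + sqrt(123))^(1/3))/24) + C3*exp(42^(1/3)*b*(-(9 + sqrt(123))^(1/3) + 42^(1/3)/(9 + sqrt(123))^(1/3))/12) + b^2 + b/2 - 1


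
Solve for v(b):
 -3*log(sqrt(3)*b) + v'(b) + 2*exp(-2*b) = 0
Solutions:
 v(b) = C1 + 3*b*log(b) + b*(-3 + 3*log(3)/2) + exp(-2*b)


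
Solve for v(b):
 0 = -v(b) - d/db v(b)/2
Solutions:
 v(b) = C1*exp(-2*b)


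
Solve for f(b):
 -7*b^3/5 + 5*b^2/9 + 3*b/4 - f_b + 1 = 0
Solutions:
 f(b) = C1 - 7*b^4/20 + 5*b^3/27 + 3*b^2/8 + b


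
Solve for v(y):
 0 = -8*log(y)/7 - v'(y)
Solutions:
 v(y) = C1 - 8*y*log(y)/7 + 8*y/7


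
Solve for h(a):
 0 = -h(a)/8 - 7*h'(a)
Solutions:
 h(a) = C1*exp(-a/56)


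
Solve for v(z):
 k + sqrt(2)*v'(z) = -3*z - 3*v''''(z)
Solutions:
 v(z) = C1 + C4*exp(-2^(1/6)*3^(2/3)*z/3) - sqrt(2)*k*z/2 - 3*sqrt(2)*z^2/4 + (C2*sin(6^(1/6)*z/2) + C3*cos(6^(1/6)*z/2))*exp(2^(1/6)*3^(2/3)*z/6)


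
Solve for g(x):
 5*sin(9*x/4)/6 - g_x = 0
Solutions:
 g(x) = C1 - 10*cos(9*x/4)/27
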